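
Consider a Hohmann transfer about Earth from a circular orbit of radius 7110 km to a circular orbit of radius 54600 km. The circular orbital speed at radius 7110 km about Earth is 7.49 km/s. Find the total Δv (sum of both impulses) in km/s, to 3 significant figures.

Δv = 3.88 km/s

From the circular-orbit relation v² = μ/r at r = 7110 km: μ = v²r = (7.49)² × 7110 = 3.98872×10^5 km³/s².
Semi-major axis of the transfer orbit: a_t = (7110 + 54600)/2 = 30855 km.
Circular speed at r₁: v₁ = √(μ/r₁) = √(3.98872×10^5/7110) = 7.490 km/s.
On the transfer ellipse at r₁, vis-viva equation gives v_p = √[μ(2/r₁ − 1/a_t)] = 9.964 km/s.
First burn Δv₁ = |v_p − v₁| = 2.474 km/s.
At r₂, v₂ = √(μ/r₂) = 2.7028 km/s.
Transfer-orbit speed at r₂: v_a = √[μ(2/r₂ − 1/a_t)] = 1.2975 km/s.
Second burn Δv₂ = |v₂ − v_a| = 1.405 km/s.
Total Δv = Δv₁ + Δv₂ = 3.879 km/s.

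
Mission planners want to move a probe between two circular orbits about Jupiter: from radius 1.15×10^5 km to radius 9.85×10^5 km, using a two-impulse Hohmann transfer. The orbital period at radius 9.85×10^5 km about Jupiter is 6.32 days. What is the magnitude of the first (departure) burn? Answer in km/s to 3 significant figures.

From Kepler's third law T² = 4π²r³/μ at r = 9.85×10^5 km, T = 6.32 days = 6.32 × 86400 s = 5.46048×10^5 s: μ = 4π²r³/T² = 1.26534×10^8 km³/s².
Semi-major axis of the transfer orbit: a_t = (1.150×10^5 + 9.850×10^5)/2 = 5.500×10^5 km.
On the circular orbit at r = 1.150×10^5 km, v_c = √(μ/r) = 33.17 km/s.
Transfer-orbit speed at the same r (vis-viva, a = a_t): v_t = √[μ(2/r − 1/a_t)] = 44.39 km/s.
Δv₁ = |v_t − v_c| = |44.39 − 33.17| = 11.22 km/s.

Δv₁ = 11.2 km/s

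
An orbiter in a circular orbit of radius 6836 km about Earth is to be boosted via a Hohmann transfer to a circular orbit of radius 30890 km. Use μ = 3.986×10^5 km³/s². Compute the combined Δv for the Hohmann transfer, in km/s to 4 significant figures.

Δv = 3.565 km/s

Transfer-ellipse semi-major axis a_t = (r₁ + r₂)/2 = (6836 + 30890)/2 = 18863 km.
At r₁ the circular-orbit speed is v₁ = √(μ/r₁) = 7.6360 km/s.
On the transfer ellipse at r₁, vis-viva gives v_p = √[μ(2/r₁ − 1/a_t)] = 9.7717 km/s.
First burn Δv₁ = |v_p − v₁| = 2.1357 km/s.
At r₂, v₂ = √(μ/r₂) = 3.5922 km/s.
Transfer-orbit speed at r₂: v_a = √[μ(2/r₂ − 1/a_t)] = 2.1625 km/s.
Second burn Δv₂ = |v₂ − v_a| = 1.4297 km/s.
Δv = Δv₁ + Δv₂ = 2.1357 + 1.4297 = 3.565 km/s.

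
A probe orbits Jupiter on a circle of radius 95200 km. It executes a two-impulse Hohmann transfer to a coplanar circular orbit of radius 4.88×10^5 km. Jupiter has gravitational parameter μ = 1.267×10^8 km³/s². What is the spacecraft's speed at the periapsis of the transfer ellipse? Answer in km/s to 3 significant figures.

v = 47.2 km/s

The Hohmann ellipse has a_t = (r₁ + r₂)/2 = 2.916×10^5 km.
At periapsis, r = 95200 km.
Vis-viva: v = √[μ(2/r − 1/a_t)] = √[1.267×10^8 × (2/95200 − 1/2.916×10^5)] = 47.19 km/s.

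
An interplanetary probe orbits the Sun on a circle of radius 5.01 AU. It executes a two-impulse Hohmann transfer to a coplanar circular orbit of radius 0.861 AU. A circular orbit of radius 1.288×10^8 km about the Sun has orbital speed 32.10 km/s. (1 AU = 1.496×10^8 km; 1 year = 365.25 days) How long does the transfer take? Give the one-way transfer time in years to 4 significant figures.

From the circular-orbit relation v² = μ/r at r = 1.288×10^8 km: μ = v²r = (32.10)² × 1.288×10^8 = 1.32717×10^11 km³/s².
In km: r₁ = 5.01 × 1.496×10^8 = 7.49496×10^8 km; r₂ = 0.861 × 1.496×10^8 = 1.288056×10^8 km.
The Hohmann ellipse has a_t = (r₁ + r₂)/2 = 4.391508×10^8 km.
By Kepler's third law the transfer-orbit period is T = 2π√(a_t³/μ), so t = T/2 = 7.936×10^7 s.
Converting: 7.936×10^7 s ÷ 3.15576×10^7 s/year (365.25 × 86400) = 2.515 years.

t = 2.515 years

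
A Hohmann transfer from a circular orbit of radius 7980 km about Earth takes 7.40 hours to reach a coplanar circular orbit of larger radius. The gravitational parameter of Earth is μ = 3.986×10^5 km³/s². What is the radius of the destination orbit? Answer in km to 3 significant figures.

Transfer time t = 7.40 hours = 26640 s, and t = π√(a_t³/μ).
So a_t = (μ t²/π²)^(1/3) = (3.986×10^5 × (26640)² / π²)^(1/3) = 30603 km.
Since a_t = (r₁ + r₂)/2, r₂ = 2a_t − r₁ = 2×30603 − 7980 = 53226 km.

r₂ = 53200 km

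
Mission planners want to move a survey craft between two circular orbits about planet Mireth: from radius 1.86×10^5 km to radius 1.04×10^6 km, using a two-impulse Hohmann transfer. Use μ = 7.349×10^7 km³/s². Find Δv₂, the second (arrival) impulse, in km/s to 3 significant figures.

Δv₂ = 3.78 km/s

The Hohmann ellipse has a_t = (r₁ + r₂)/2 = 6.130×10^5 km.
Circular speed at r = 1.040×10^6 km: v_c = √(μ/r) = 8.406 km/s.
Vis-viva on the transfer ellipse at r = 1.040×10^6 km gives v_t = √[μ(2/r − 1/a_t)] = 4.630 km/s.
Δv₂ = |v_t − v_c| = |4.630 − 8.406| = 3.776 km/s.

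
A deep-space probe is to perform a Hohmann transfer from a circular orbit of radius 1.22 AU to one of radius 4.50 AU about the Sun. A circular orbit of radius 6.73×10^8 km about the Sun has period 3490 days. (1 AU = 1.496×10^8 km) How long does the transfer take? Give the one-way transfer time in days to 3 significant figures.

From Kepler's third law T² = 4π²r³/μ at r = 6.73×10^8 km, T = 3490 days = 3490 × 86400 s = 3.01536×10^8 s: μ = 4π²r³/T² = 1.32351×10^11 km³/s².
In km: r₁ = 1.22 × 1.496×10^8 = 1.82512×10^8 km; r₂ = 4.50 × 1.496×10^8 = 6.732×10^8 km.
The Hohmann ellipse has a_t = (r₁ + r₂)/2 = 4.27856×10^8 km.
By Kepler's third law the transfer-orbit period is T = 2π√(a_t³/μ), so t = T/2 = 7.6425×10^7 s.
Converting: 7.6425×10^7 s ÷ 86400 s/day = 885 days.

t = 885 days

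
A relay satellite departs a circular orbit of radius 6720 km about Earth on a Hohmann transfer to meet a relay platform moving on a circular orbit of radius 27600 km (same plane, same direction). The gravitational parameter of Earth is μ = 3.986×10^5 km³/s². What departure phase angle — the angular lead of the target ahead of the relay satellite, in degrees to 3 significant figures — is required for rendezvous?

Transfer-ellipse semi-major axis a_t = (r₁ + r₂)/2 = (6720 + 27600)/2 = 17160 km.
The half-period of the transfer ellipse is t = π√(a_t³/μ) = 11186 s.
Target angular speed ω₂ = √(μ/r₂³) = 1.3769×10^-4 rad/s.
Angle swept by the target during transfer: ω₂·t = 1.540 rad = 88.24°.
The relay satellite traverses 180° on the transfer ellipse, so the target must lead by 180° − 88.24° = 91.8°.

φ = 91.8°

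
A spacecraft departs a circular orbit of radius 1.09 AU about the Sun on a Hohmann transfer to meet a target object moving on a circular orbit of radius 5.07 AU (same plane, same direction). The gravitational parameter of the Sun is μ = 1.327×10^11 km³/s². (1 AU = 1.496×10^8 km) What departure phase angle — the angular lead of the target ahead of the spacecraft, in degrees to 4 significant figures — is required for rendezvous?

In km: r₁ = 1.09 × 1.496×10^8 = 1.63064×10^8 km; r₂ = 5.07 × 1.496×10^8 = 7.58472×10^8 km.
The Hohmann ellipse has a_t = (r₁ + r₂)/2 = 4.60768×10^8 km.
Transfer time t = π√(a_t³/μ) = 8.5298×10^7 s.
The target's mean motion on its circular orbit is ω₂ = √(μ/r₂³) = 1.7439×10^-8 rad/s.
Angle swept by the target during transfer: ω₂·t = 1.4875 rad = 85.23°.
Arrival is 180° from departure on the ellipse, so φ = 180° − 85.23° = 94.77°.

φ = 94.77°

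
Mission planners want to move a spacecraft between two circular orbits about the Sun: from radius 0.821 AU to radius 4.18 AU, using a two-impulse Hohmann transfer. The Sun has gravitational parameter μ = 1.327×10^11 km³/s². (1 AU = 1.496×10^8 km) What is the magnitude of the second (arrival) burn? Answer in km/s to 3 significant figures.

In km: r₁ = 0.821 × 1.496×10^8 = 1.228216×10^8 km; r₂ = 4.18 × 1.496×10^8 = 6.25328×10^8 km.
The Hohmann ellipse has a_t = (r₁ + r₂)/2 = 3.740748×10^8 km.
On the circular orbit at r = 6.25328×10^8 km, v_c = √(μ/r) = 14.567 km/s.
Transfer-orbit speed at the same r (vis-viva, a = a_t): v_t = √[μ(2/r − 1/a_t)] = 8.3472 km/s.
Δv₂ = |v_t − v_c| = |8.3472 − 14.567| = 6.220 km/s.

Δv₂ = 6.22 km/s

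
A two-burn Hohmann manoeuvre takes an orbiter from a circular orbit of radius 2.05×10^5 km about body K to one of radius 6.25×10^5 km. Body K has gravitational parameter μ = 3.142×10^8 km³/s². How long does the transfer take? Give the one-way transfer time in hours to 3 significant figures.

t = 13.2 hours

Transfer-ellipse semi-major axis a_t = (r₁ + r₂)/2 = (2.050×10^5 + 6.250×10^5)/2 = 4.150×10^5 km.
Transfer time t = π√(a_t³/μ) = π√((4.150×10^5)³ / 3.142×10^8) = 47380 s.
Converting: 47380 s ÷ 3600 s/hour = 13.2 hours.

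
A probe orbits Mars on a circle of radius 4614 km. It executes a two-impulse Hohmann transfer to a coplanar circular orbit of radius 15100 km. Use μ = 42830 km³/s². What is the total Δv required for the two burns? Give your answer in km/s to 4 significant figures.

The Hohmann ellipse has a_t = (r₁ + r₂)/2 = 9857 km.
At r₁ the circular-orbit speed is v₁ = √(μ/r₁) = 3.04674 km/s.
Transfer-orbit speed at r₁ (v² = μ(2/r − 1/a)): v_p = √[μ(2/r₁ − 1/a_t)] = 3.77095 km/s.
First burn Δv₁ = |v_p − v₁| = 0.7242 km/s.
Circular speed at r₂: v₂ = √(μ/r₂) = 1.6842 km/s.
Transfer-orbit speed at r₂: v_a = √[μ(2/r₂ − 1/a_t)] = 1.1523 km/s.
Second burn Δv₂ = |v₂ − v_a| = 0.5319 km/s.
Total Δv = Δv₁ + Δv₂ = 1.256 km/s.

Δv = 1.256 km/s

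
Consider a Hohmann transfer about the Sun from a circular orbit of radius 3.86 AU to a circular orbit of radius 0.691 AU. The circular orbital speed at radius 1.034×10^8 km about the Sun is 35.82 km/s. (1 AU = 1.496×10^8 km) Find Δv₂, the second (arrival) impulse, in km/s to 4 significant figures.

From the circular-orbit relation v² = μ/r at r = 1.034×10^8 km: μ = v²r = (35.82)² × 1.034×10^8 = 1.32670×10^11 km³/s².
In km: r₁ = 3.86 × 1.496×10^8 = 5.77456×10^8 km; r₂ = 0.691 × 1.496×10^8 = 1.033736×10^8 km.
The Hohmann ellipse has a_t = (r₁ + r₂)/2 = 3.404148×10^8 km.
On the circular orbit at r = 1.033736×10^8 km, v_c = √(μ/r) = 35.825 km/s.
Vis-viva on the transfer ellipse at r = 1.033736×10^8 km gives v_t = √[μ(2/r − 1/a_t)] = 46.659 km/s.
Δv₂ = |v_t − v_c| = |46.659 − 35.825| = 10.83 km/s.

Δv₂ = 10.83 km/s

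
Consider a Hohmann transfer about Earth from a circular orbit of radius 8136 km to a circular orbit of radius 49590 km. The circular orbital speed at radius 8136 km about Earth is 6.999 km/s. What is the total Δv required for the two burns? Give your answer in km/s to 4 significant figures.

Δv = 3.505 km/s

From the circular-orbit relation v² = μ/r at r = 8136 km: μ = v²r = (6.999)² × 8136 = 3.98550×10^5 km³/s².
Semi-major axis of the transfer orbit: a_t = (8136 + 49590)/2 = 28863 km.
Circular speed at r₁: v₁ = √(μ/r₁) = √(3.98550×10^5/8136) = 6.999 km/s.
Transfer-orbit speed at r₁ (vis-viva): v_p = √[μ(2/r₁ − 1/a_t)] = 9.174 km/s.
First burn Δv₁ = |v_p − v₁| = 2.175 km/s.
Circular speed at r₂: v₂ = √(μ/r₂) = 2.835 km/s.
Transfer-orbit speed at r₂: v_a = √[μ(2/r₂ − 1/a_t)] = 1.505 km/s.
Second burn Δv₂ = |v₂ − v_a| = 1.330 km/s.
Total Δv = Δv₁ + Δv₂ = 3.505 km/s.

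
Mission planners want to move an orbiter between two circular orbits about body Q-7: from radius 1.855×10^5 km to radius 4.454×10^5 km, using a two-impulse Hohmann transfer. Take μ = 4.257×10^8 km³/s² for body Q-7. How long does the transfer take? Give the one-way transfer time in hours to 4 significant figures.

t = 7.494 hours

The Hohmann ellipse has a_t = (r₁ + r₂)/2 = 3.1545×10^5 km.
By Kepler's third law the transfer-orbit period is T = 2π√(a_t³/μ), so t = T/2 = 26980 s.
Converting: 26980 s ÷ 3600 s/hour = 7.494 hours.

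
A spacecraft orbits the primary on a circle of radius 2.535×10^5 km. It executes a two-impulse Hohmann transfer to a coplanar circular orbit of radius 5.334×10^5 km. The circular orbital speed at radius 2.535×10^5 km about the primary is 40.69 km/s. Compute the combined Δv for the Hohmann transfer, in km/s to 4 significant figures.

Δv = 12.22 km/s

From the circular-orbit relation v² = μ/r at r = 2.535×10^5 km: μ = v²r = (40.69)² × 2.535×10^5 = 4.19714×10^8 km³/s².
The Hohmann ellipse has a_t = (r₁ + r₂)/2 = 3.9345×10^5 km.
Circular speed at r₁: v₁ = √(μ/r₁) = √(4.19714×10^8/2.535×10^5) = 40.690 km/s.
On the transfer ellipse at r₁, vis-viva equation gives v_p = √[μ(2/r₁ − 1/a_t)] = 47.377 km/s.
First burn Δv₁ = |v_p − v₁| = 6.687 km/s.
Circular speed at r₂: v₂ = √(μ/r₂) = 28.051 km/s.
Transfer-orbit speed at r₂: v_a = √[μ(2/r₂ − 1/a_t)] = 22.516 km/s.
Second burn Δv₂ = |v₂ − v_a| = 5.535 km/s.
Total Δv = Δv₁ + Δv₂ = 12.22 km/s.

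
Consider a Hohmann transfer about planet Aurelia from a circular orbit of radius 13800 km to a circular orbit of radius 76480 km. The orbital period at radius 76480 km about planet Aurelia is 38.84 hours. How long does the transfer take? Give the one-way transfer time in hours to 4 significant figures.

t = 8.806 hours

From Kepler's third law T² = 4π²r³/μ at r = 76480 km, T = 38.84 hours = 38.84 × 3600 s = 1.39824×10^5 s: μ = 4π²r³/T² = 9.03316×10^5 km³/s².
Semi-major axis of the transfer orbit: a_t = (13800 + 76480)/2 = 45140 km.
By Kepler's third law the transfer-orbit period is T = 2π√(a_t³/μ), so t = T/2 = 31700 s.
Converting: 31700 s ÷ 3600 s/hour = 8.806 hours.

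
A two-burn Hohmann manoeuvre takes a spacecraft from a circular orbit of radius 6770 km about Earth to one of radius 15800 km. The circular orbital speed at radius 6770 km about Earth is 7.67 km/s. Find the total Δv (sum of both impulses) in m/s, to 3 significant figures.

From the circular-orbit relation v² = μ/r at r = 6770 km: μ = v²r = (7.67)² × 6770 = 3.98272×10^5 km³/s².
The Hohmann ellipse has a_t = (r₁ + r₂)/2 = 11285 km.
Circular speed at r₁: v₁ = √(μ/r₁) = √(3.98272×10^5/6770) = 7.670 km/s.
On the transfer ellipse at r₁, vis-viva equation gives v_p = √[μ(2/r₁ − 1/a_t)] = 9.076 km/s.
First burn Δv₁ = |v_p − v₁| = 1.406 km/s.
At r₂, v₂ = √(μ/r₂) = 5.021 km/s.
Transfer-orbit speed at r₂: v_a = √[μ(2/r₂ − 1/a_t)] = 3.889 km/s.
Second burn Δv₂ = |v₂ − v_a| = 1.132 km/s.
Δv = Δv₁ + Δv₂ = 1.406 + 1.132 = 2.538 km/s.

Δv = 2540 m/s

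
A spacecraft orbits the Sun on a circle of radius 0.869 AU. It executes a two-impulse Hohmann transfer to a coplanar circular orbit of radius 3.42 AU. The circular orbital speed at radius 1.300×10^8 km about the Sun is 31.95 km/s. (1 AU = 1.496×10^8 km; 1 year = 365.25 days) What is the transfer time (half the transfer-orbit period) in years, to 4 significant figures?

From the circular-orbit relation v² = μ/r at r = 1.300×10^8 km: μ = v²r = (31.95)² × 1.300×10^8 = 1.32704×10^11 km³/s².
In km: r₁ = 0.869 × 1.496×10^8 = 1.300024×10^8 km; r₂ = 3.42 × 1.496×10^8 = 5.11632×10^8 km.
The Hohmann ellipse has a_t = (r₁ + r₂)/2 = 3.208172×10^8 km.
Transfer time t = π√(a_t³/μ) = π√((3.208172×10^8)³ / 1.32704×10^11) = 4.956×10^7 s.
Converting: 4.956×10^7 s ÷ 3.15576×10^7 s/year (365.25 × 86400) = 1.570 years.

t = 1.570 years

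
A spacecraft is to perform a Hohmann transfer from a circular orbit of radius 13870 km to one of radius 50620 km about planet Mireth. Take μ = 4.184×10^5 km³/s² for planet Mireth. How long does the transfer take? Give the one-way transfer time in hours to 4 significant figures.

Semi-major axis of the transfer orbit: a_t = (13870 + 50620)/2 = 32245 km.
Half the transfer-orbit period gives t = π√(a_t³/μ) = 28122 s.
Converting: 28122 s ÷ 3600 s/hour = 7.812 hours.

t = 7.812 hours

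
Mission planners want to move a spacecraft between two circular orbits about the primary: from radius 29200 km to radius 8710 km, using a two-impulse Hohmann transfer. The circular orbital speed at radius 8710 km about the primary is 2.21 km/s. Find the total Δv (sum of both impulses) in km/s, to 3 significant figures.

Δv = 0.922 km/s

From the circular-orbit relation v² = μ/r at r = 8710 km: μ = v²r = (2.21)² × 8710 = 42540.5 km³/s².
The Hohmann ellipse has a_t = (r₁ + r₂)/2 = 18955 km.
At r₁ the circular-orbit speed is v₁ = √(μ/r₁) = 1.207 km/s.
Transfer-orbit speed at r₁ (vis-viva): v_a = √[μ(2/r₁ − 1/a_t)] = 0.8182 km/s.
First burn Δv₁ = |v_a − v₁| = 0.3888 km/s.
Circular speed at r₂: v₂ = √(μ/r₂) = 2.210 km/s.
Transfer-orbit speed at r₂: v_p = √[μ(2/r₂ − 1/a_t)] = 2.743 km/s.
Second burn Δv₂ = |v₂ − v_p| = 0.5330 km/s.
Δv = Δv₁ + Δv₂ = 0.3888 + 0.5330 = 0.9218 km/s.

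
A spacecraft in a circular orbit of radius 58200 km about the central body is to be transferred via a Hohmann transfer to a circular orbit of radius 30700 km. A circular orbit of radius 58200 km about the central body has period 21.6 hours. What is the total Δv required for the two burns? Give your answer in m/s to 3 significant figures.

From Kepler's third law T² = 4π²r³/μ at r = 58200 km, T = 21.6 hours = 21.6 × 3600 s = 77760 s: μ = 4π²r³/T² = 1.28711×10^6 km³/s².
Transfer-ellipse semi-major axis a_t = (r₁ + r₂)/2 = (58200 + 30700)/2 = 44450 km.
At r₁ the circular-orbit speed is v₁ = √(μ/r₁) = 4.7027 km/s.
On the transfer ellipse at r₁, vis-viva gives v_a = √[μ(2/r₁ − 1/a_t)] = 3.9082 km/s.
First burn Δv₁ = |v_a − v₁| = 0.7945 km/s.
At r₂, v₂ = √(μ/r₂) = 6.4750 km/s.
Transfer-orbit speed at r₂: v_p = √[μ(2/r₂ − 1/a_t)] = 7.4091 km/s.
Second burn Δv₂ = |v₂ − v_p| = 0.9341 km/s.
Δv = Δv₁ + Δv₂ = 0.7945 + 0.9341 = 1.729 km/s.

Δv = 1730 m/s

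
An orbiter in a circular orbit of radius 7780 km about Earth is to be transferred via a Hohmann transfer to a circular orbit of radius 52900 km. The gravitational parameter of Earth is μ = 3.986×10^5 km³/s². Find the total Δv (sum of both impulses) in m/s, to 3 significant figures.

Δv = 3650 m/s

The Hohmann ellipse has a_t = (r₁ + r₂)/2 = 30340 km.
At r₁ the circular-orbit speed is v₁ = √(μ/r₁) = 7.1578 km/s.
On the transfer ellipse at r₁, vis-viva gives v_p = √[μ(2/r₁ − 1/a_t)] = 9.4515 km/s.
First burn Δv₁ = |v_p − v₁| = 2.294 km/s.
Circular speed at r₂: v₂ = √(μ/r₂) = 2.745 km/s.
Transfer-orbit speed at r₂: v_a = √[μ(2/r₂ − 1/a_t)] = 1.390 km/s.
Second burn Δv₂ = |v₂ − v_a| = 1.355 km/s.
Δv = Δv₁ + Δv₂ = 2.294 + 1.355 = 3.649 km/s.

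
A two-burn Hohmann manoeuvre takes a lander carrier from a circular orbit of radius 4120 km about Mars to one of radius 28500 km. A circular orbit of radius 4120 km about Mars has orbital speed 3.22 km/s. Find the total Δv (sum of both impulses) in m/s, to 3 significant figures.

Δv = 1650 m/s

From the circular-orbit relation v² = μ/r at r = 4120 km: μ = v²r = (3.22)² × 4120 = 42717.8 km³/s².
Transfer-ellipse semi-major axis a_t = (r₁ + r₂)/2 = (4120 + 28500)/2 = 16310 km.
At r₁ the circular-orbit speed is v₁ = √(μ/r₁) = 3.220 km/s.
Transfer-orbit speed at r₁ (v² = μ(2/r − 1/a)): v_p = √[μ(2/r₁ − 1/a_t)] = 4.256 km/s.
First burn Δv₁ = |v_p − v₁| = 1.036 km/s.
At r₂, v₂ = √(μ/r₂) = 1.2243 km/s.
Transfer-orbit speed at r₂: v_a = √[μ(2/r₂ − 1/a_t)] = 0.61532 km/s.
Second burn Δv₂ = |v₂ − v_a| = 0.6090 km/s.
Total Δv = Δv₁ + Δv₂ = 1.645 km/s.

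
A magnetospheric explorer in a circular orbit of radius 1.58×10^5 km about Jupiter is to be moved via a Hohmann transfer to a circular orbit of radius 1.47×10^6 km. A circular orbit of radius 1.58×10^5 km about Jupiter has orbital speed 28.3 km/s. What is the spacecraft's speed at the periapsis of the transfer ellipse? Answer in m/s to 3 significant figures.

From the circular-orbit relation v² = μ/r at r = 1.58×10^5 km: μ = v²r = (28.3)² × 1.58×10^5 = 1.26541×10^8 km³/s².
The Hohmann ellipse has a_t = (r₁ + r₂)/2 = 8.140×10^5 km.
The periapsis of the transfer ellipse is at r = 1.580×10^5 km.
Vis-viva: v = √[μ(2/r − 1/a_t)] = √[1.26541×10^8 × (2/1.580×10^5 − 1/8.140×10^5)] = 38.03 km/s.

v = 38000 m/s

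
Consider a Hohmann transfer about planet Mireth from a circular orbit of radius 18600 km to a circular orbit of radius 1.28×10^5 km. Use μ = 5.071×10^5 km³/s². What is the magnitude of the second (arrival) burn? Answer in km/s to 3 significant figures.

Δv₂ = 0.988 km/s

Semi-major axis of the transfer orbit: a_t = (18600 + 1.280×10^5)/2 = 73300 km.
On the circular orbit at r = 1.280×10^5 km, v_c = √(μ/r) = 1.9904 km/s.
Vis-viva on the transfer ellipse at r = 1.280×10^5 km gives v_t = √[μ(2/r − 1/a_t)] = 1.0026 km/s.
Δv₂ = |v_t − v_c| = |1.0026 − 1.9904| = 0.9878 km/s.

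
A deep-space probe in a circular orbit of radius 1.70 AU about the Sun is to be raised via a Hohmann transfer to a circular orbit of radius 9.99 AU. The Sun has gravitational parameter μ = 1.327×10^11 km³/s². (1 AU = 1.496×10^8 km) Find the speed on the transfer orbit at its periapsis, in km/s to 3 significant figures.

In km: r₁ = 1.70 × 1.496×10^8 = 2.5432×10^8 km; r₂ = 9.99 × 1.496×10^8 = 1.494504×10^9 km.
Semi-major axis of the transfer orbit: a_t = (2.5432×10^8 + 1.494504×10^9)/2 = 8.74412×10^8 km.
At periapsis, r = 2.5432×10^8 km.
From the vis-viva equation, v = √[μ(2/r − 1/a_t)] = 29.86 km/s.

v = 29.9 km/s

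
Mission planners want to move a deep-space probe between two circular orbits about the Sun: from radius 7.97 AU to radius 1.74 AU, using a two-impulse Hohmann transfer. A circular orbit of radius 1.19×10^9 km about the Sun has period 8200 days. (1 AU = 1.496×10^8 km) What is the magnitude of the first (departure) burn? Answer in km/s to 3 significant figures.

From Kepler's third law T² = 4π²r³/μ at r = 1.19×10^9 km, T = 8200 days = 8200 × 86400 s = 7.0848×10^8 s: μ = 4π²r³/T² = 1.32540×10^11 km³/s².
In km: r₁ = 7.97 × 1.496×10^8 = 1.192312×10^9 km; r₂ = 1.74 × 1.496×10^8 = 2.60304×10^8 km.
Semi-major axis of the transfer orbit: a_t = (1.192312×10^9 + 2.60304×10^8)/2 = 7.26308×10^8 km.
Circular speed at r = 1.192312×10^9 km: v_c = √(μ/r) = 10.543 km/s.
Transfer-orbit speed at the same r (vis-viva, a = a_t): v_t = √[μ(2/r − 1/a_t)] = 6.3119 km/s.
Δv₁ = |v_t − v_c| = |6.3119 − 10.543| = 4.231 km/s.

Δv₁ = 4.23 km/s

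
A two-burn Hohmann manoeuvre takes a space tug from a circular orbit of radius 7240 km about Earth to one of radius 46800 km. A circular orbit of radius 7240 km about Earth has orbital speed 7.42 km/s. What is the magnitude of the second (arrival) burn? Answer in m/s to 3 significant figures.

From the circular-orbit relation v² = μ/r at r = 7240 km: μ = v²r = (7.42)² × 7240 = 3.98608×10^5 km³/s².
The Hohmann ellipse has a_t = (r₁ + r₂)/2 = 27020 km.
Circular speed at r = 46800 km: v_c = √(μ/r) = 2.9184 km/s.
Vis-viva on the transfer ellipse at r = 46800 km gives v_t = √[μ(2/r − 1/a_t)] = 1.5107 km/s.
Δv₂ = |v_t − v_c| = |1.5107 − 2.9184| = 1.408 km/s.

Δv₂ = 1410 m/s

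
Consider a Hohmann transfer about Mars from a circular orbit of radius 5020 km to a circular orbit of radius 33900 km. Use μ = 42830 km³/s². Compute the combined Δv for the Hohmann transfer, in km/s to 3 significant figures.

Δv = 1.49 km/s

The Hohmann ellipse has a_t = (r₁ + r₂)/2 = 19460 km.
Circular speed at r₁: v₁ = √(μ/r₁) = √(42830/5020) = 2.9209 km/s.
On the transfer ellipse at r₁, vis-viva equation gives v_p = √[μ(2/r₁ − 1/a_t)] = 3.8552 km/s.
First burn Δv₁ = |v_p − v₁| = 0.9343 km/s.
At r₂, v₂ = √(μ/r₂) = 1.124 km/s.
Transfer-orbit speed at r₂: v_a = √[μ(2/r₂ − 1/a_t)] = 0.5709 km/s.
Second burn Δv₂ = |v₂ − v_a| = 0.5531 km/s.
Δv = Δv₁ + Δv₂ = 0.9343 + 0.5531 = 1.487 km/s.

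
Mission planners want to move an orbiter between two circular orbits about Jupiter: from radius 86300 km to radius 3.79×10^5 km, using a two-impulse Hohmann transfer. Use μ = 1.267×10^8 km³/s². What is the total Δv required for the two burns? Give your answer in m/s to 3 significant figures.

Δv = 17700 m/s

Transfer-ellipse semi-major axis a_t = (r₁ + r₂)/2 = (86300 + 3.790×10^5)/2 = 2.3265×10^5 km.
At r₁ the circular-orbit speed is v₁ = √(μ/r₁) = 38.316 km/s.
Transfer-orbit speed at r₁ (v² = μ(2/r − 1/a)): v_p = √[μ(2/r₁ − 1/a_t)] = 48.905 km/s.
First burn Δv₁ = |v_p − v₁| = 10.59 km/s.
Circular speed at r₂: v₂ = √(μ/r₂) = 18.284 km/s.
Transfer-orbit speed at r₂: v_a = √[μ(2/r₂ − 1/a_t)] = 11.136 km/s.
Second burn Δv₂ = |v₂ − v_a| = 7.148 km/s.
Δv = Δv₁ + Δv₂ = 10.59 + 7.148 = 17.74 km/s.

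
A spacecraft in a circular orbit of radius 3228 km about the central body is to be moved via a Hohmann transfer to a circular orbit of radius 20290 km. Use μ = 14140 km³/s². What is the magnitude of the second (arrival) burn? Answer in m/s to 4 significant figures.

Δv₂ = 397.4 m/s

The Hohmann ellipse has a_t = (r₁ + r₂)/2 = 11759 km.
Circular speed at r = 20290 km: v_c = √(μ/r) = 0.8348 km/s.
Transfer-orbit speed at the same r (vis-viva, a = a_t): v_t = √[μ(2/r − 1/a_t)] = 0.4374 km/s.
Δv₂ = |v_t − v_c| = |0.4374 − 0.8348| = 0.3974 km/s.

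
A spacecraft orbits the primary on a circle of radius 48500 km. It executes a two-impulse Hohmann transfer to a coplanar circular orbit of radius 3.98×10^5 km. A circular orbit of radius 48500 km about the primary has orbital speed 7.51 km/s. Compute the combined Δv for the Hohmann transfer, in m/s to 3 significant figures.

From the circular-orbit relation v² = μ/r at r = 48500 km: μ = v²r = (7.51)² × 48500 = 2.73540×10^6 km³/s².
The Hohmann ellipse has a_t = (r₁ + r₂)/2 = 2.2325×10^5 km.
Circular speed at r₁: v₁ = √(μ/r₁) = √(2.73540×10^6/48500) = 7.5100 km/s.
On the transfer ellipse at r₁, vis-viva equation gives v_p = √[μ(2/r₁ − 1/a_t)] = 10.027 km/s.
First burn Δv₁ = |v_p − v₁| = 2.517 km/s.
At r₂, v₂ = √(μ/r₂) = 2.622 km/s.
Transfer-orbit speed at r₂: v_a = √[μ(2/r₂ − 1/a_t)] = 1.222 km/s.
Second burn Δv₂ = |v₂ − v_a| = 1.400 km/s.
Total Δv = Δv₁ + Δv₂ = 3.917 km/s.

Δv = 3920 m/s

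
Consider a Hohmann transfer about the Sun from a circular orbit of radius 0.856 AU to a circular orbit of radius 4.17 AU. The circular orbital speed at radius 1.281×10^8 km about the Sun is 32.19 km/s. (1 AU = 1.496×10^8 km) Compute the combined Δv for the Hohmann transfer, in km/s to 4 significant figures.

Δv = 15.35 km/s

From the circular-orbit relation v² = μ/r at r = 1.281×10^8 km: μ = v²r = (32.19)² × 1.281×10^8 = 1.32737×10^11 km³/s².
In km: r₁ = 0.856 × 1.496×10^8 = 1.280576×10^8 km; r₂ = 4.17 × 1.496×10^8 = 6.23832×10^8 km.
Semi-major axis of the transfer orbit: a_t = (1.280576×10^8 + 6.23832×10^8)/2 = 3.759448×10^8 km.
Circular speed at r₁: v₁ = √(μ/r₁) = √(1.32737×10^11/1.280576×10^8) = 32.195 km/s.
On the transfer ellipse at r₁, v² = μ(2/r − 1/a) gives v_p = √[μ(2/r₁ − 1/a_t)] = 41.473 km/s.
First burn Δv₁ = |v_p − v₁| = 9.278 km/s.
At r₂, v₂ = √(μ/r₂) = 14.58686 km/s.
Transfer-orbit speed at r₂: v_a = √[μ(2/r₂ − 1/a_t)] = 8.513387 km/s.
Second burn Δv₂ = |v₂ − v_a| = 6.073 km/s.
Total Δv = Δv₁ + Δv₂ = 15.35 km/s.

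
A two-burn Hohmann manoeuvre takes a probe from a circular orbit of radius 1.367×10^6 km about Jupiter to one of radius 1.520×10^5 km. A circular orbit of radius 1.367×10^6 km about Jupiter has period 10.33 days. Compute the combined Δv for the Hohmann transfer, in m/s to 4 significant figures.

Δv = 15180 m/s

From Kepler's third law T² = 4π²r³/μ at r = 1.367×10^6 km, T = 10.33 days = 10.33 × 86400 s = 8.92512×10^5 s: μ = 4π²r³/T² = 1.26601×10^8 km³/s².
Semi-major axis of the transfer orbit: a_t = (1.367×10^6 + 1.520×10^5)/2 = 7.595×10^5 km.
At r₁ the circular-orbit speed is v₁ = √(μ/r₁) = 9.6235 km/s.
Transfer-orbit speed at r₁ (v² = μ(2/r − 1/a)): v_a = √[μ(2/r₁ − 1/a_t)] = 4.3052 km/s.
First burn Δv₁ = |v_a − v₁| = 5.318 km/s.
Circular speed at r₂: v₂ = √(μ/r₂) = 28.860 km/s.
Transfer-orbit speed at r₂: v_p = √[μ(2/r₂ − 1/a_t)] = 38.718 km/s.
Second burn Δv₂ = |v₂ − v_p| = 9.858 km/s.
Total Δv = Δv₁ + Δv₂ = 15.18 km/s.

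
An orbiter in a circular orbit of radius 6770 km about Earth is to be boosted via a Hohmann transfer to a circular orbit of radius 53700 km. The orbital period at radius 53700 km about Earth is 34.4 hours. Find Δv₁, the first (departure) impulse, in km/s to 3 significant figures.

Δv₁ = 2.55 km/s

From Kepler's third law T² = 4π²r³/μ at r = 53700 km, T = 34.4 hours = 34.4 × 3600 s = 1.2384×10^5 s: μ = 4π²r³/T² = 3.98621×10^5 km³/s².
Semi-major axis of the transfer orbit: a_t = (6770 + 53700)/2 = 30235 km.
On the circular orbit at r = 6770 km, v_c = √(μ/r) = 7.6734 km/s.
Vis-viva on the transfer ellipse at r = 6770 km gives v_t = √[μ(2/r − 1/a_t)] = 10.226 km/s.
Δv₁ = |v_t − v_c| = |10.226 − 7.6734| = 2.553 km/s.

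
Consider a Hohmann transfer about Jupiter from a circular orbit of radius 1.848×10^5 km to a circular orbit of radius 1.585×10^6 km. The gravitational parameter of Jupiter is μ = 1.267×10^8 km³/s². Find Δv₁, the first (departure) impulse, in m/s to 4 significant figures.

Semi-major axis of the transfer orbit: a_t = (1.848×10^5 + 1.585×10^6)/2 = 8.849×10^5 km.
On the circular orbit at r = 1.848×10^5 km, v_c = √(μ/r) = 26.184 km/s.
Transfer-orbit speed at the same r (vis-viva, a = a_t): v_t = √[μ(2/r − 1/a_t)] = 35.043 km/s.
Δv₁ = |v_t − v_c| = |35.043 − 26.184| = 8.859 km/s.

Δv₁ = 8859 m/s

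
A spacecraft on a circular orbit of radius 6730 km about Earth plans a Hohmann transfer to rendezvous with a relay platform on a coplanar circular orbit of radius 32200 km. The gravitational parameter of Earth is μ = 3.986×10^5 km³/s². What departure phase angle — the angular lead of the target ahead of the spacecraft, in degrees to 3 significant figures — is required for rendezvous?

Transfer-ellipse semi-major axis a_t = (r₁ + r₂)/2 = (6730 + 32200)/2 = 19465 km.
The half-period of the transfer ellipse is t = π√(a_t³/μ) = 13513.3 s.
The target's mean motion on its circular orbit is ω₂ = √(μ/r₂³) = 1.09266×10^-4 rad/s.
Angle swept by the target during transfer: ω₂·t = 1.4765 rad = 84.60°.
The spacecraft traverses 180° on the transfer ellipse, so the target must lead by 180° − 84.60° = 95.4°.

φ = 95.4°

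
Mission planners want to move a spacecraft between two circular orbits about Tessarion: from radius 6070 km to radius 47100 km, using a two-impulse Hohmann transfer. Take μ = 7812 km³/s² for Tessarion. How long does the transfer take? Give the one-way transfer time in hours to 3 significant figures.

t = 42.8 hours

Semi-major axis of the transfer orbit: a_t = (6070 + 47100)/2 = 26585 km.
Half the transfer-orbit period gives t = π√(a_t³/μ) = 1.541×10^5 s.
Converting: 1.541×10^5 s ÷ 3600 s/hour = 42.8 hours.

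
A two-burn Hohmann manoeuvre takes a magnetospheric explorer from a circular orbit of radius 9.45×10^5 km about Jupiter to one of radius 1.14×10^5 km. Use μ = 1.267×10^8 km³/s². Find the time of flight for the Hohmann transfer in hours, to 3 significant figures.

t = 29.9 hours

Transfer-ellipse semi-major axis a_t = (r₁ + r₂)/2 = (9.450×10^5 + 1.140×10^5)/2 = 5.295×10^5 km.
Half the transfer-orbit period gives t = π√(a_t³/μ) = 1.075×10^5 s.
Converting: 1.075×10^5 s ÷ 3600 s/hour = 29.9 hours.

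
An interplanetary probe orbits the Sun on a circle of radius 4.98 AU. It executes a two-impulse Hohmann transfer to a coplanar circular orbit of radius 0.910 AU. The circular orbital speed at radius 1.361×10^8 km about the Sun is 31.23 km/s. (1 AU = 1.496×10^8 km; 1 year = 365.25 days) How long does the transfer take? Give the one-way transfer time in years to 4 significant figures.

t = 2.527 years

From the circular-orbit relation v² = μ/r at r = 1.361×10^8 km: μ = v²r = (31.23)² × 1.361×10^8 = 1.32740×10^11 km³/s².
In km: r₁ = 4.98 × 1.496×10^8 = 7.45008×10^8 km; r₂ = 0.910 × 1.496×10^8 = 1.36136×10^8 km.
The Hohmann ellipse has a_t = (r₁ + r₂)/2 = 4.40572×10^8 km.
Half the transfer-orbit period gives t = π√(a_t³/μ) = 7.974×10^7 s.
Converting: 7.974×10^7 s ÷ 3.15576×10^7 s/year (365.25 × 86400) = 2.527 years.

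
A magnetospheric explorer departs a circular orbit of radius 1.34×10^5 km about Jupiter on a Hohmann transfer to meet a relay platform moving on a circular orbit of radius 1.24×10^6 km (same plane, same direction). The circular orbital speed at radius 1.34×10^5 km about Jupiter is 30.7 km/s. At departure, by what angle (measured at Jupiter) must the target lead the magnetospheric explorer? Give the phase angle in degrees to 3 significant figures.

φ = 106°

From the circular-orbit relation v² = μ/r at r = 1.34×10^5 km: μ = v²r = (30.7)² × 1.34×10^5 = 1.26294×10^8 km³/s².
The Hohmann ellipse has a_t = (r₁ + r₂)/2 = 6.870×10^5 km.
The half-period of the transfer ellipse is t = π√(a_t³/μ) = 1.5918×10^5 s.
The target's mean motion on its circular orbit is ω₂ = √(μ/r₂³) = 8.1388×10^-6 rad/s.
Angle swept by the target during transfer: ω₂·t = 1.2955 rad = 74.23°.
Arrival is 180° from departure on the ellipse, so φ = 180° − 74.23° = 106°.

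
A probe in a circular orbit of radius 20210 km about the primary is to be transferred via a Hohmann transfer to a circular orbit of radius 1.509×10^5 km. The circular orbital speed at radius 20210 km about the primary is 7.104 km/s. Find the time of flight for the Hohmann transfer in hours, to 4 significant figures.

From the circular-orbit relation v² = μ/r at r = 20210 km: μ = v²r = (7.104)² × 20210 = 1.01993×10^6 km³/s².
Transfer-ellipse semi-major axis a_t = (r₁ + r₂)/2 = (20210 + 1.509×10^5)/2 = 85555 km.
By Kepler's third law the transfer-orbit period is T = 2π√(a_t³/μ), so t = T/2 = 77845 s.
Converting: 77845 s ÷ 3600 s/hour = 21.62 hours.

t = 21.62 hours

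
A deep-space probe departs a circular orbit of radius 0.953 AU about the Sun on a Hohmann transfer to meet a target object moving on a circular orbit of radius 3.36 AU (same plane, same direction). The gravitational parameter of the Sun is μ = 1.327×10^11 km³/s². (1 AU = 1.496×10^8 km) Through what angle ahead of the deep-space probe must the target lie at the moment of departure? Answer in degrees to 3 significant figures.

φ = 87.4°

In km: r₁ = 0.953 × 1.496×10^8 = 1.425688×10^8 km; r₂ = 3.36 × 1.496×10^8 = 5.02656×10^8 km.
The Hohmann ellipse has a_t = (r₁ + r₂)/2 = 3.226124×10^8 km.
The half-period of the transfer ellipse is t = π√(a_t³/μ) = 4.997307×10^7 s.
The target's mean motion on its circular orbit is ω₂ = √(μ/r₂³) = 3.232430×10^-8 rad/s.
Angle swept by the target during transfer: ω₂·t = 1.61534 rad = 92.552°.
The deep-space probe traverses 180° on the transfer ellipse, so the target must lead by 180° − 92.552° = 87.4°.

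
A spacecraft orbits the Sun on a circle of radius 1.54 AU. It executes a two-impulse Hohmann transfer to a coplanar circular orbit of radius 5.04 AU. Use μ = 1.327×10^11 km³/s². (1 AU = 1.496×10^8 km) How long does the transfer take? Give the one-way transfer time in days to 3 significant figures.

In km: r₁ = 1.54 × 1.496×10^8 = 2.30384×10^8 km; r₂ = 5.04 × 1.496×10^8 = 7.53984×10^8 km.
Transfer-ellipse semi-major axis a_t = (r₁ + r₂)/2 = (2.30384×10^8 + 7.53984×10^8)/2 = 4.92184×10^8 km.
Transfer time t = π√(a_t³/μ) = π√((4.92184×10^8)³ / 1.327×10^11) = 9.417×10^7 s.
Converting: 9.417×10^7 s ÷ 86400 s/day = 1090 days.

t = 1090 days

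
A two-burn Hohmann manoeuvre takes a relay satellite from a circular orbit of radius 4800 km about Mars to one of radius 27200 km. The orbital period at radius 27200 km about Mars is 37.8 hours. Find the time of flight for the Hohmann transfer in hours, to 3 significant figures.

From Kepler's third law T² = 4π²r³/μ at r = 27200 km, T = 37.8 hours = 37.8 × 3600 s = 1.3608×10^5 s: μ = 4π²r³/T² = 42902.0 km³/s².
Semi-major axis of the transfer orbit: a_t = (4800 + 27200)/2 = 16000 km.
Half the transfer-orbit period gives t = π√(a_t³/μ) = 30700 s.
Converting: 30700 s ÷ 3600 s/hour = 8.53 hours.

t = 8.53 hours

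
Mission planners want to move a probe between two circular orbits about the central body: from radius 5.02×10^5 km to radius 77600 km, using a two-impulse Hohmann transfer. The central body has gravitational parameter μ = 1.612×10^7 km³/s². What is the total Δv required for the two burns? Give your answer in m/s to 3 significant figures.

Transfer-ellipse semi-major axis a_t = (r₁ + r₂)/2 = (5.020×10^5 + 77600)/2 = 2.898×10^5 km.
At r₁ the circular-orbit speed is v₁ = √(μ/r₁) = 5.6667 km/s.
Transfer-orbit speed at r₁ (vis-viva equation): v_a = √[μ(2/r₁ − 1/a_t)] = 2.9323 km/s.
First burn Δv₁ = |v_a − v₁| = 2.734 km/s.
At r₂, v₂ = √(μ/r₂) = 14.41291 km/s.
Transfer-orbit speed at r₂: v_p = √[μ(2/r₂ − 1/a_t)] = 18.96943 km/s.
Second burn Δv₂ = |v₂ − v_p| = 4.557 km/s.
Total Δv = Δv₁ + Δv₂ = 7.291 km/s.

Δv = 7290 m/s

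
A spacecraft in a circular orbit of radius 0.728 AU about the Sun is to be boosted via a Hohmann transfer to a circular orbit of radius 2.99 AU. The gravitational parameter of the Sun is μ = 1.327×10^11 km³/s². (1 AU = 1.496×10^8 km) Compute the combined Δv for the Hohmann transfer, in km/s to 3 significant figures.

Δv = 15.8 km/s

In km: r₁ = 0.728 × 1.496×10^8 = 1.089088×10^8 km; r₂ = 2.99 × 1.496×10^8 = 4.47304×10^8 km.
The Hohmann ellipse has a_t = (r₁ + r₂)/2 = 2.781064×10^8 km.
Circular speed at r₁: v₁ = √(μ/r₁) = √(1.327×10^11/1.089088×10^8) = 34.906 km/s.
Transfer-orbit speed at r₁ (vis-viva equation): v_p = √[μ(2/r₁ − 1/a_t)] = 44.269 km/s.
First burn Δv₁ = |v_p − v₁| = 9.363 km/s.
Circular speed at r₂: v₂ = √(μ/r₂) = 17.224 km/s.
Transfer-orbit speed at r₂: v_a = √[μ(2/r₂ − 1/a_t)] = 10.779 km/s.
Second burn Δv₂ = |v₂ − v_a| = 6.445 km/s.
Δv = Δv₁ + Δv₂ = 9.363 + 6.445 = 15.81 km/s.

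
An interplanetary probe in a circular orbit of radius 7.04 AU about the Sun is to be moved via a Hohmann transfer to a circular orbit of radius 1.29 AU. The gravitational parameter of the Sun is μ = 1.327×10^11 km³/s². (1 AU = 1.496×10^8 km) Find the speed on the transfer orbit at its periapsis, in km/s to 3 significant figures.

v = 34.1 km/s

In km: r₁ = 7.04 × 1.496×10^8 = 1.053184×10^9 km; r₂ = 1.29 × 1.496×10^8 = 1.92984×10^8 km.
The Hohmann ellipse has a_t = (r₁ + r₂)/2 = 6.23084×10^8 km.
The periapsis of the transfer ellipse is at r = 1.92984×10^8 km.
From the vis-viva equation, v = √[μ(2/r − 1/a_t)] = 34.09 km/s.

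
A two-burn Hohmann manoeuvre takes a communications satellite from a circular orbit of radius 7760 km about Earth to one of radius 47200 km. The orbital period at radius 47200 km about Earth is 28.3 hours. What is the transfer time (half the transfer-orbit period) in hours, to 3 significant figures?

t = 6.29 hours

From Kepler's third law T² = 4π²r³/μ at r = 47200 km, T = 28.3 hours = 28.3 × 3600 s = 1.0188×10^5 s: μ = 4π²r³/T² = 3.99952×10^5 km³/s².
Transfer-ellipse semi-major axis a_t = (r₁ + r₂)/2 = (7760 + 47200)/2 = 27480 km.
Transfer time t = π√(a_t³/μ) = π√((27480)³ / 3.99952×10^5) = 22630 s.
Converting: 22630 s ÷ 3600 s/hour = 6.29 hours.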